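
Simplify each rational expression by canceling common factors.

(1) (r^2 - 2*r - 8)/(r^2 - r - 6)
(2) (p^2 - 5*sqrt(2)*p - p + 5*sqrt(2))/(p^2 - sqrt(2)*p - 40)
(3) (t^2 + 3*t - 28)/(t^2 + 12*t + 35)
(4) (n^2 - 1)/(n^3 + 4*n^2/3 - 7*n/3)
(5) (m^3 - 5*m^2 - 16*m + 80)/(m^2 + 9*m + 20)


(1) = (r - 4)/(r - 3)
(2) = (p - 1)/(p + 4*sqrt(2))
(3) = (t - 4)/(t + 5)
(4) = (3*n + 3)/(3*n^2 + 7*n)
(5) = (m^2 - 9*m + 20)/(m + 5)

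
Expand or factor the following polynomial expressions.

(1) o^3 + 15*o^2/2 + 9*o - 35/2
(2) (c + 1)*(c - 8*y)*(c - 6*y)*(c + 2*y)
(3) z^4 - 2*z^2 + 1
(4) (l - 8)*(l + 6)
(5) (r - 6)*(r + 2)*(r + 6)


(1) = (o - 1)*(o + 7/2)*(o + 5)
(2) = c^4 - 12*c^3*y + c^3 + 20*c^2*y^2 - 12*c^2*y + 96*c*y^3 + 20*c*y^2 + 96*y^3
(3) = (z - 1)^2*(z + 1)^2
(4) = l^2 - 2*l - 48
(5) = r^3 + 2*r^2 - 36*r - 72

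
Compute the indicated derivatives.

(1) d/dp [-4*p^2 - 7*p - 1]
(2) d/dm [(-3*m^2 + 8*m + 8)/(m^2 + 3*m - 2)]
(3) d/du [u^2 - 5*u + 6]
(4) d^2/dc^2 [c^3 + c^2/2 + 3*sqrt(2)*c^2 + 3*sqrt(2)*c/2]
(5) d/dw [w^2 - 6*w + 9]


(1) = -8*p - 7
(2) = (-17*m^2 - 4*m - 40)/(m^4 + 6*m^3 + 5*m^2 - 12*m + 4)
(3) = 2*u - 5
(4) = 6*c + 1 + 6*sqrt(2)
(5) = 2*w - 6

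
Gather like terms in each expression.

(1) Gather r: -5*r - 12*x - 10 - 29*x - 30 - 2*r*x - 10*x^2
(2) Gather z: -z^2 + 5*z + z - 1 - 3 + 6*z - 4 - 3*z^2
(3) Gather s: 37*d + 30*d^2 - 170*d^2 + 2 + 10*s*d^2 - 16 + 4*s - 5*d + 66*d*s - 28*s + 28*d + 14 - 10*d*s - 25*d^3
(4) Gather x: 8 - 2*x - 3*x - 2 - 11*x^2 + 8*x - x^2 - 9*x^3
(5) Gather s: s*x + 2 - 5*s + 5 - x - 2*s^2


(1) = r*(-2*x - 5) - 10*x^2 - 41*x - 40
(2) = -4*z^2 + 12*z - 8
(3) = -25*d^3 - 140*d^2 + 60*d + s*(10*d^2 + 56*d - 24)
(4) = -9*x^3 - 12*x^2 + 3*x + 6
(5) = -2*s^2 + s*(x - 5) - x + 7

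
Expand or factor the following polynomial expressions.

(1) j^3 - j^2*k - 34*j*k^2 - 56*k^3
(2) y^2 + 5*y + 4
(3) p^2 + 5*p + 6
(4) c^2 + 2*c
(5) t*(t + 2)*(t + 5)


(1) = (j - 7*k)*(j + 2*k)*(j + 4*k)
(2) = (y + 1)*(y + 4)
(3) = (p + 2)*(p + 3)
(4) = c*(c + 2)
(5) = t^3 + 7*t^2 + 10*t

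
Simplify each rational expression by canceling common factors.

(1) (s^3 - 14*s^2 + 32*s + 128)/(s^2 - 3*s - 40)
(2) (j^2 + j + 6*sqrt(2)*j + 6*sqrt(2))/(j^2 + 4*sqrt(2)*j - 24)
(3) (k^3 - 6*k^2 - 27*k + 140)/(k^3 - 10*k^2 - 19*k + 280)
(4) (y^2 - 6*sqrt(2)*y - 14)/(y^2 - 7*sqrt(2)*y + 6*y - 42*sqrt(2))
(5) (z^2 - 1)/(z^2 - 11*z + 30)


(1) = (s^2 - 6*s - 16)/(s + 5)
(2) = (j + 1)/(j - 2*sqrt(2))
(3) = (k - 4)/(k - 8)
(4) = (y + sqrt(2))/(y + 6)
(5) = (z^2 - 1)/(z^2 - 11*z + 30)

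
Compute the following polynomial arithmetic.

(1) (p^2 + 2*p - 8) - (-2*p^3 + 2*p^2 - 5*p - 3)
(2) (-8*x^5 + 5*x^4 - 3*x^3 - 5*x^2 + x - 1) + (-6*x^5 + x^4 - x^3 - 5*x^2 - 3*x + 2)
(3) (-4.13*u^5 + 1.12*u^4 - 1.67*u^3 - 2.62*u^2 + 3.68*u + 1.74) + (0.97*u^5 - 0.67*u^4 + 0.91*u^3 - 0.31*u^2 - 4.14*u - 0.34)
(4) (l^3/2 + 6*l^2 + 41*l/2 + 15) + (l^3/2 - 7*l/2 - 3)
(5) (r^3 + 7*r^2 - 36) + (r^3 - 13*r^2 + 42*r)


(1) = 2*p^3 - p^2 + 7*p - 5
(2) = -14*x^5 + 6*x^4 - 4*x^3 - 10*x^2 - 2*x + 1
(3) = -3.16*u^5 + 0.45*u^4 - 0.76*u^3 - 2.93*u^2 - 0.46*u + 1.4
(4) = l^3 + 6*l^2 + 17*l + 12
(5) = 2*r^3 - 6*r^2 + 42*r - 36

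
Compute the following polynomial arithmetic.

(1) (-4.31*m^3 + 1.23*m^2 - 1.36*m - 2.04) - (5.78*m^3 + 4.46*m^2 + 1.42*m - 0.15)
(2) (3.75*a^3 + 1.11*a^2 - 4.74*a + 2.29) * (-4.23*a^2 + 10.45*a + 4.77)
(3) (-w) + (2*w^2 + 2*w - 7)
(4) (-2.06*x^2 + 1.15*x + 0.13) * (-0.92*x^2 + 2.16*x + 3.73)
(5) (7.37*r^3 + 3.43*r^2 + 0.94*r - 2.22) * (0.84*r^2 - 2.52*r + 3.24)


(1) = -10.09*m^3 - 3.23*m^2 - 2.78*m - 1.89
(2) = -15.8625*a^5 + 34.4922*a^4 + 49.5372*a^3 - 53.925*a^2 + 1.3207*a + 10.9233
(3) = 2*w^2 + w - 7
(4) = 1.8952*x^4 - 5.5076*x^3 - 5.3194*x^2 + 4.5703*x + 0.4849
(5) = 6.1908*r^5 - 15.6912*r^4 + 16.0248*r^3 + 6.8796*r^2 + 8.64*r - 7.1928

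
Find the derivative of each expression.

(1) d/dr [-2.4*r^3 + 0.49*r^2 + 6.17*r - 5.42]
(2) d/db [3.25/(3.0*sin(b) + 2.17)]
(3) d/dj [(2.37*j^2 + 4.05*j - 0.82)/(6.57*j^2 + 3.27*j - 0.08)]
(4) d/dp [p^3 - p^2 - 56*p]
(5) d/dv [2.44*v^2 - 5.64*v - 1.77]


(1) = -7.2*r^2 + 0.98*r + 6.17
(2) = -9.75*cos(b)/(3.0*sin(b) + 2.17)^2
(3) = (-18.8586*j^2 + 10.3956*j + 2.3574)/(43.1649*j^4 + 42.9678*j^3 + 9.6417*j^2 - 0.5232*j + 0.0064)
(4) = 3*p^2 - 2*p - 56
(5) = 4.88*v - 5.64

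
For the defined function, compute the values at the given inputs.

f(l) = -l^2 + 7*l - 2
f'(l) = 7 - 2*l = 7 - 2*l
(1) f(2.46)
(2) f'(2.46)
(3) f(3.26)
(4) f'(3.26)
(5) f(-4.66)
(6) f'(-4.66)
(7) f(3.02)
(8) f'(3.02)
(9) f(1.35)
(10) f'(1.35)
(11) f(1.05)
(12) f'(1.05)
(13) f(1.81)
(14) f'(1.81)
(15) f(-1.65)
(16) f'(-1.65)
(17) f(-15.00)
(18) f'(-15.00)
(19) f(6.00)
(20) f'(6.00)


(1) = 9.17
(2) = 2.08
(3) = 10.19
(4) = 0.48
(5) = -56.34
(6) = 16.32
(7) = 10.02
(8) = 0.96
(9) = 5.63
(10) = 4.30
(11) = 4.25
(12) = 4.90
(13) = 7.39
(14) = 3.38
(15) = -16.27
(16) = 10.30
(17) = -332.00
(18) = 37.00
(19) = 4.00
(20) = -5.00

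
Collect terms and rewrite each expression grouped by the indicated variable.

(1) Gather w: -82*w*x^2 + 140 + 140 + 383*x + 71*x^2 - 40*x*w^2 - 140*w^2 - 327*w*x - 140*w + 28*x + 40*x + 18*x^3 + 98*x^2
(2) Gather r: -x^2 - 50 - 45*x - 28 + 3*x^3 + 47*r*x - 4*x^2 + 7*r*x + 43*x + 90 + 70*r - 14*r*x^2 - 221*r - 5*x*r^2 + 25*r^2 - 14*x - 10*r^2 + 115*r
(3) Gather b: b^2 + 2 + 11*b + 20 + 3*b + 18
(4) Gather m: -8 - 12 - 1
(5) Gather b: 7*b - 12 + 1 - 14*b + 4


(1) = w^2*(-40*x - 140) + w*(-82*x^2 - 327*x - 140) + 18*x^3 + 169*x^2 + 451*x + 280
(2) = r^2*(15 - 5*x) + r*(-14*x^2 + 54*x - 36) + 3*x^3 - 5*x^2 - 16*x + 12
(3) = b^2 + 14*b + 40
(4) = -21
(5) = -7*b - 7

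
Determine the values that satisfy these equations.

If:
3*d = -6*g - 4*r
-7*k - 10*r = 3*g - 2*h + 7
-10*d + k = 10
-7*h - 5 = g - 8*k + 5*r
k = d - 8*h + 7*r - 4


Then:
d = -66586/62029
g = 63413/62029
h = -73174/62029
k = -45570/62029
r = -45180/62029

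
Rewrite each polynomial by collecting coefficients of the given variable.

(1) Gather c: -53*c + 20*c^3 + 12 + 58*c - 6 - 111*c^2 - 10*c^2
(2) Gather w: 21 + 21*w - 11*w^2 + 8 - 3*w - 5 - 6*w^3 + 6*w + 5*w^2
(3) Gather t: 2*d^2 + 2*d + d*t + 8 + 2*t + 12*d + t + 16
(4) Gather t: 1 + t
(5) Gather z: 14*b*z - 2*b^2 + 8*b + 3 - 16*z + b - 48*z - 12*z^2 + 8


(1) = 20*c^3 - 121*c^2 + 5*c + 6
(2) = -6*w^3 - 6*w^2 + 24*w + 24
(3) = 2*d^2 + 14*d + t*(d + 3) + 24
(4) = t + 1
(5) = -2*b^2 + 9*b - 12*z^2 + z*(14*b - 64) + 11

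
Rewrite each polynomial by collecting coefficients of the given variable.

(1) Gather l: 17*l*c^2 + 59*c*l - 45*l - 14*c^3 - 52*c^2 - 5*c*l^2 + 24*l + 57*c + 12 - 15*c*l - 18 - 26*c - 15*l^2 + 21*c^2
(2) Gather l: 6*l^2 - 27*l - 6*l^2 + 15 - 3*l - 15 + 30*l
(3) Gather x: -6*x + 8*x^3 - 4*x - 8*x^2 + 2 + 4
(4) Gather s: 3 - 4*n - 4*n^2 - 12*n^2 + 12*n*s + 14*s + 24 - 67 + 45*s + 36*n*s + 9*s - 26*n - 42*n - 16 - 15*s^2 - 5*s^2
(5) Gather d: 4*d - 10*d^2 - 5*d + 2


(1) = -14*c^3 - 31*c^2 + 31*c + l^2*(-5*c - 15) + l*(17*c^2 + 44*c - 21) - 6
(2) = 0
(3) = 8*x^3 - 8*x^2 - 10*x + 6
(4) = -16*n^2 - 72*n - 20*s^2 + s*(48*n + 68) - 56
(5) = -10*d^2 - d + 2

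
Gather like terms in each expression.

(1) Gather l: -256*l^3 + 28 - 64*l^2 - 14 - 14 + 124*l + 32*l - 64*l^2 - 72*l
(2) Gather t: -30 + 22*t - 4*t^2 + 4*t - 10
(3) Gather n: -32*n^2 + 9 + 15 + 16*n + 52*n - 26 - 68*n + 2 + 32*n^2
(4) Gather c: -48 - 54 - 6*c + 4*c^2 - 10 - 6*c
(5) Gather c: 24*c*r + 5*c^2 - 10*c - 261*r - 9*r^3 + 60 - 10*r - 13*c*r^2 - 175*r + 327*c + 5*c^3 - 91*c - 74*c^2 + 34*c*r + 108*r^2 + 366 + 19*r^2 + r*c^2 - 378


(1) = -256*l^3 - 128*l^2 + 84*l
(2) = -4*t^2 + 26*t - 40
(3) = 0
(4) = 4*c^2 - 12*c - 112
(5) = 5*c^3 + c^2*(r - 69) + c*(-13*r^2 + 58*r + 226) - 9*r^3 + 127*r^2 - 446*r + 48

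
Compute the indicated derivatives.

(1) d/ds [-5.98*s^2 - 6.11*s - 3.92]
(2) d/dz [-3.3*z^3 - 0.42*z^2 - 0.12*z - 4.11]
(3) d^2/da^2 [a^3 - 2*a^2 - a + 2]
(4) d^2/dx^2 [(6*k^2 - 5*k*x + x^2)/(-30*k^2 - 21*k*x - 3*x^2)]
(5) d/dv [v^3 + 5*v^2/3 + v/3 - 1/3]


(1) = -11.96*s - 6.11
(2) = -9.9*z^2 - 0.84*z - 0.12
(3) = 6*a - 4
(4) = 8*k*(-57*k^3 - 23*k^2*x + k*x^2 + x^3)/(1000*k^6 + 2100*k^5*x + 1770*k^4*x^2 + 763*k^3*x^3 + 177*k^2*x^4 + 21*k*x^5 + x^6)
(5) = 3*v^2 + 10*v/3 + 1/3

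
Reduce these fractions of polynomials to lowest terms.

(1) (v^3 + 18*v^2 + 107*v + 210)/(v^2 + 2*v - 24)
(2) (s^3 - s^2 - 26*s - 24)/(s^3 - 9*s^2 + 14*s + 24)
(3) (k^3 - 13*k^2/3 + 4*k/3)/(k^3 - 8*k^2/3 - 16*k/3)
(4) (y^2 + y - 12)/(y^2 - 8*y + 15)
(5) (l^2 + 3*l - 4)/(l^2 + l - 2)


(1) = (v^2 + 12*v + 35)/(v - 4)
(2) = (s + 4)/(s - 4)
(3) = (3*k - 1)/(3*k + 4)
(4) = (y + 4)/(y - 5)
(5) = (l + 4)/(l + 2)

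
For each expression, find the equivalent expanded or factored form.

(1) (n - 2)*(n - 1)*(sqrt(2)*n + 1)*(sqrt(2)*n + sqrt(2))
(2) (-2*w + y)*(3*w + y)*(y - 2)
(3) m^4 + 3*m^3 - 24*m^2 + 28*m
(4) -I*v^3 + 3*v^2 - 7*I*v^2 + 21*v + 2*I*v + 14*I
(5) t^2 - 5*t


(1) = 2*n^4 - 4*n^3 + sqrt(2)*n^3 - 2*sqrt(2)*n^2 - 2*n^2 - sqrt(2)*n + 4*n + 2*sqrt(2)
(2) = -6*w^2*y + 12*w^2 + w*y^2 - 2*w*y + y^3 - 2*y^2
(3) = m*(m - 2)^2*(m + 7)
(4) = (v + 7)*(v + 2*I)*(-I*v + 1)
(5) = t*(t - 5)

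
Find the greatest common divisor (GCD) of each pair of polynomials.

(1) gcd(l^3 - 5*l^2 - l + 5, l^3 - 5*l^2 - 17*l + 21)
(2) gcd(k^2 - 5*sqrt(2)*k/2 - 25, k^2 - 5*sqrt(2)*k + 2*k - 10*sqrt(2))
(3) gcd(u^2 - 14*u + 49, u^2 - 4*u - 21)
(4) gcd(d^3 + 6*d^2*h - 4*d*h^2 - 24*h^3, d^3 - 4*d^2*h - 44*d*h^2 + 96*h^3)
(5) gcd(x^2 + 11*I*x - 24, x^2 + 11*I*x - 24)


(1) = gcd((l - 5)*(l - 1)*(l + 1), (l - 7)*(l - 1)*(l + 3)) = l - 1
(2) = gcd((k - 5*sqrt(2))*(k + 5*sqrt(2)/2), (k + 2)*(k - 5*sqrt(2))) = k - 5*sqrt(2)
(3) = u - 7
(4) = d^2 + 4*d*h - 12*h^2
(5) = gcd((x + 3*I)*(x + 8*I), (x + 3*I)*(x + 8*I)) = x^2 + 11*I*x - 24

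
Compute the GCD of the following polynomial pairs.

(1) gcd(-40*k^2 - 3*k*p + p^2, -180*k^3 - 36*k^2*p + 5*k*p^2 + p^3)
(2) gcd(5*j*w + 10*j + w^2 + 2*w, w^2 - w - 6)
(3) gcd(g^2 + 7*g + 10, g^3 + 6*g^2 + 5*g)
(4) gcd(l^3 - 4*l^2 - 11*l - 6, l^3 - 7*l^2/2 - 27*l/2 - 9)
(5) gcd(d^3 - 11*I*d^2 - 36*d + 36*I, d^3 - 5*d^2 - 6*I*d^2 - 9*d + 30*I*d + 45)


(1) = gcd((-8*k + p)*(5*k + p), (-6*k + p)*(5*k + p)*(6*k + p)) = 5*k + p
(2) = w + 2
(3) = g + 5
(4) = gcd((l - 6)*(l + 1)^2, (l - 6)*(l + 1)*(l + 3/2)) = l^2 - 5*l - 6
(5) = d - 3*I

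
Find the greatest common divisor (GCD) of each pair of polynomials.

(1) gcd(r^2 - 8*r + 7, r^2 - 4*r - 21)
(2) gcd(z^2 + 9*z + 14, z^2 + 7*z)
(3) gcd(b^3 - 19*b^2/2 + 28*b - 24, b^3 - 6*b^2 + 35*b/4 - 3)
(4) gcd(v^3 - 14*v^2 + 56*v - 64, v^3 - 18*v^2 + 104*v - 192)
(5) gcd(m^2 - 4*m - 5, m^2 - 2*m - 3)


(1) = gcd((r - 7)*(r - 1), (r - 7)*(r + 3)) = r - 7
(2) = z + 7
(3) = b^2 - 11*b/2 + 6
(4) = v^2 - 12*v + 32
(5) = m + 1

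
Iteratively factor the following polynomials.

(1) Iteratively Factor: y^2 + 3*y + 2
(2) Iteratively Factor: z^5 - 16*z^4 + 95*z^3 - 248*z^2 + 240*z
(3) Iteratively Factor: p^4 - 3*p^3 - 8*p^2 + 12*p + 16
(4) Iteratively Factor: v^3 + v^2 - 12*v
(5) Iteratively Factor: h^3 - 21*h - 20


(1) = (y + 1)*(y + 2)
(2) = (z - 3)*(z^4 - 13*z^3 + 56*z^2 - 80*z) = (z - 4)*(z - 3)*(z^3 - 9*z^2 + 20*z) = (z - 5)*(z - 4)*(z - 3)*(z^2 - 4*z) = z*(z - 5)*(z - 4)*(z - 3)*(z - 4)
(3) = (p + 1)*(p^3 - 4*p^2 - 4*p + 16) = (p + 1)*(p + 2)*(p^2 - 6*p + 8) = (p - 2)*(p + 1)*(p + 2)*(p - 4)
(4) = (v - 3)*(v^2 + 4*v) = (v - 3)*(v + 4)*(v)
(5) = (h + 1)*(h^2 - h - 20) = (h + 1)*(h + 4)*(h - 5)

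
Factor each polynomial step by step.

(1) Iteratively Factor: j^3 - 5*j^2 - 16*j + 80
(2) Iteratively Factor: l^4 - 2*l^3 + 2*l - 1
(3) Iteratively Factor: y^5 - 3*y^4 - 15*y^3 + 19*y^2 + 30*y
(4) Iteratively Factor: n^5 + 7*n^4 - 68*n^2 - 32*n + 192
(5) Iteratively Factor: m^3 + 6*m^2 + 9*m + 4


(1) = (j - 5)*(j^2 - 16) = (j - 5)*(j + 4)*(j - 4)
(2) = (l - 1)*(l^3 - l^2 - l + 1) = (l - 1)*(l + 1)*(l^2 - 2*l + 1) = (l - 1)^2*(l + 1)*(l - 1)
(3) = (y)*(y^4 - 3*y^3 - 15*y^2 + 19*y + 30) = y*(y - 5)*(y^3 + 2*y^2 - 5*y - 6) = y*(y - 5)*(y + 1)*(y^2 + y - 6) = y*(y - 5)*(y + 1)*(y + 3)*(y - 2)
(4) = (n - 2)*(n^4 + 9*n^3 + 18*n^2 - 32*n - 96) = (n - 2)*(n + 3)*(n^3 + 6*n^2 - 32) = (n - 2)^2*(n + 3)*(n^2 + 8*n + 16) = (n - 2)^2*(n + 3)*(n + 4)*(n + 4)
(5) = (m + 1)*(m^2 + 5*m + 4) = (m + 1)*(m + 4)*(m + 1)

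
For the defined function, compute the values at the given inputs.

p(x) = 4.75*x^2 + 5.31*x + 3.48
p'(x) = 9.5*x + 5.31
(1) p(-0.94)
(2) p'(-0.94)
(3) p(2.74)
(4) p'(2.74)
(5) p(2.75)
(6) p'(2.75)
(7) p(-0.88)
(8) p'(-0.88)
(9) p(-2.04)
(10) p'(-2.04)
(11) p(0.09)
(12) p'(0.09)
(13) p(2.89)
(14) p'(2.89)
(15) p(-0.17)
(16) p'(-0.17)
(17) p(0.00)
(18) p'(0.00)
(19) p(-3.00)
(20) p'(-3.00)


(1) = 2.69
(2) = -3.62
(3) = 53.69
(4) = 31.34
(5) = 54.00
(6) = 31.43
(7) = 2.49
(8) = -3.05
(9) = 12.42
(10) = -14.07
(11) = 4.00
(12) = 6.16
(13) = 58.50
(14) = 32.77
(15) = 2.71
(16) = 3.69
(17) = 3.48
(18) = 5.31
(19) = 30.30
(20) = -23.19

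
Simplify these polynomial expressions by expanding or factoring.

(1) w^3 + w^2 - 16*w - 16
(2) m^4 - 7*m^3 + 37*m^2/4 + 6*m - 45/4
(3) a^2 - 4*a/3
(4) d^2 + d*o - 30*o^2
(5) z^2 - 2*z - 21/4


(1) = (w - 4)*(w + 1)*(w + 4)
(2) = (m - 5)*(m - 3/2)^2*(m + 1)
(3) = a*(a - 4/3)
(4) = (d - 5*o)*(d + 6*o)
(5) = (z - 7/2)*(z + 3/2)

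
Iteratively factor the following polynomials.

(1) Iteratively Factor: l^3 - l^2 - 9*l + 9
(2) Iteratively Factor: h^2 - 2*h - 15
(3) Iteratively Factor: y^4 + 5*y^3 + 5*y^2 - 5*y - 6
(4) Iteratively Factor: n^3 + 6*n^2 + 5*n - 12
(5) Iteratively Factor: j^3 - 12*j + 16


(1) = (l - 3)*(l^2 + 2*l - 3) = (l - 3)*(l + 3)*(l - 1)
(2) = (h + 3)*(h - 5)
(3) = (y + 2)*(y^3 + 3*y^2 - y - 3) = (y - 1)*(y + 2)*(y^2 + 4*y + 3) = (y - 1)*(y + 2)*(y + 3)*(y + 1)
(4) = (n - 1)*(n^2 + 7*n + 12) = (n - 1)*(n + 4)*(n + 3)
(5) = (j + 4)*(j^2 - 4*j + 4) = (j - 2)*(j + 4)*(j - 2)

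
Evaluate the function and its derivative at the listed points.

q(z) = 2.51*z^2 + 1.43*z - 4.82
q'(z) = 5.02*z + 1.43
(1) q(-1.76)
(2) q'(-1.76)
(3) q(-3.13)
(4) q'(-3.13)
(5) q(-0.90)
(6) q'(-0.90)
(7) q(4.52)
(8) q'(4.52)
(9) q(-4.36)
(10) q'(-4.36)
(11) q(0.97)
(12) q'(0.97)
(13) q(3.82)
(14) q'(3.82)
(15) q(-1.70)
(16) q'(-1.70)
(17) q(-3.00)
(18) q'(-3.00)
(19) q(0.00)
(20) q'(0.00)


(1) = 0.44
(2) = -7.41
(3) = 15.29
(4) = -14.28
(5) = -4.07
(6) = -3.09
(7) = 52.92
(8) = 24.12
(9) = 36.66
(10) = -20.46
(11) = -1.07
(12) = 6.30
(13) = 37.27
(14) = 20.61
(15) = 0.00
(16) = -7.10
(17) = 13.48
(18) = -13.63
(19) = -4.82
(20) = 1.43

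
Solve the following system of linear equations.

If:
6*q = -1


Then:
q = -1/6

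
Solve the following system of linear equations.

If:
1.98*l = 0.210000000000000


Then:
l = 0.11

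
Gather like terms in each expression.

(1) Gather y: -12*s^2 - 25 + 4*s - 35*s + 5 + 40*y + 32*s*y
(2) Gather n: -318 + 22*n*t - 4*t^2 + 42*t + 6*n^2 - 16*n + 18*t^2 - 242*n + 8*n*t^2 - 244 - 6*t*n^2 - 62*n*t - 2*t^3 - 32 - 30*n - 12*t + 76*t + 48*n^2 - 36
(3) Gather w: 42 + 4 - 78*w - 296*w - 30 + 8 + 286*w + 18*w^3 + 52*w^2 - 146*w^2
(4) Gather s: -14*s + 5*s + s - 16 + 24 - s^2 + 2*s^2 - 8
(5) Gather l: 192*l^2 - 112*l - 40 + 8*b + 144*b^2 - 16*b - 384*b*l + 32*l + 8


(1) = -12*s^2 - 31*s + y*(32*s + 40) - 20
(2) = n^2*(54 - 6*t) + n*(8*t^2 - 40*t - 288) - 2*t^3 + 14*t^2 + 106*t - 630
(3) = 18*w^3 - 94*w^2 - 88*w + 24
(4) = s^2 - 8*s
(5) = 144*b^2 - 8*b + 192*l^2 + l*(-384*b - 80) - 32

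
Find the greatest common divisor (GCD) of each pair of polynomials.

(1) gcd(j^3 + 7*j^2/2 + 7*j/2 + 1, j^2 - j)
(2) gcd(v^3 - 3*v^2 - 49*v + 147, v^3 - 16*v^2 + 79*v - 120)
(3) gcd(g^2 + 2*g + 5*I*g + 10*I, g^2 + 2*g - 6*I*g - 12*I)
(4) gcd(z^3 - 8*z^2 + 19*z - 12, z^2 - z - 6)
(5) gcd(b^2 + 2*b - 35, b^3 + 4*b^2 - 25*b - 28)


(1) = gcd((j + 1/2)*(j + 1)*(j + 2), j*(j - 1)) = 1
(2) = v - 3
(3) = g + 2
(4) = gcd((z - 4)*(z - 3)*(z - 1), (z - 3)*(z + 2)) = z - 3
(5) = gcd((b - 5)*(b + 7), (b - 4)*(b + 1)*(b + 7)) = b + 7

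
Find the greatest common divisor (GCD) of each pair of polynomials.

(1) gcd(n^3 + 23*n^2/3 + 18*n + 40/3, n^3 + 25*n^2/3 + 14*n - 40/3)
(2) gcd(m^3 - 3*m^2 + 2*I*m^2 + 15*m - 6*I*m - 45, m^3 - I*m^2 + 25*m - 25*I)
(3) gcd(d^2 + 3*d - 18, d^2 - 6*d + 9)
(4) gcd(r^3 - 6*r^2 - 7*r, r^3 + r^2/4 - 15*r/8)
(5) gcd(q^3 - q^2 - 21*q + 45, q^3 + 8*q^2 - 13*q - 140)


(1) = gcd((n + 5/3)*(n + 2)*(n + 4), (n - 2/3)*(n + 4)*(n + 5)) = n + 4
(2) = gcd((m - 3)*(m - 3*I)*(m + 5*I), (m - 5*I)*(m - I)*(m + 5*I)) = m + 5*I
(3) = gcd((d - 3)*(d + 6), (d - 3)^2) = d - 3
(4) = gcd(r*(r - 7)*(r + 1), r*(r - 5/4)*(r + 3/2)) = r
(5) = q + 5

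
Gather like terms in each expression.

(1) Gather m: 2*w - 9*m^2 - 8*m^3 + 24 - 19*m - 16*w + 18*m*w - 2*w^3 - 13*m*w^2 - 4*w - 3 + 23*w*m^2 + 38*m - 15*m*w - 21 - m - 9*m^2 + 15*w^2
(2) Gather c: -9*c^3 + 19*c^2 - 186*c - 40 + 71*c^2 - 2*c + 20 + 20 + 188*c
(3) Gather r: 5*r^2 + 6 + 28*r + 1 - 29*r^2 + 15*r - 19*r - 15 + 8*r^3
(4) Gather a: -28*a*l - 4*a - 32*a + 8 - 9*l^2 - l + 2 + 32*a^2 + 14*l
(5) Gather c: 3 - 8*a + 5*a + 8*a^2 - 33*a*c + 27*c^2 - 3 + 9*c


(1) = -8*m^3 + m^2*(23*w - 18) + m*(-13*w^2 + 3*w + 18) - 2*w^3 + 15*w^2 - 18*w
(2) = -9*c^3 + 90*c^2
(3) = 8*r^3 - 24*r^2 + 24*r - 8
(4) = 32*a^2 + a*(-28*l - 36) - 9*l^2 + 13*l + 10
(5) = 8*a^2 - 3*a + 27*c^2 + c*(9 - 33*a)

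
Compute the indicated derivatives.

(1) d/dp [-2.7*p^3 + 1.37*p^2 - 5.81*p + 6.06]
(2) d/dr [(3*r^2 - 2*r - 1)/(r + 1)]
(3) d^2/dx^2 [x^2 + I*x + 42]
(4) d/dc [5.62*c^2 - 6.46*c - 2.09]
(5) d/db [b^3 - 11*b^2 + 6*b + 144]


(1) = -8.1*p^2 + 2.74*p - 5.81
(2) = (3*r^2 + 6*r - 1)/(r^2 + 2*r + 1)
(3) = 2
(4) = 11.24*c - 6.46
(5) = 3*b^2 - 22*b + 6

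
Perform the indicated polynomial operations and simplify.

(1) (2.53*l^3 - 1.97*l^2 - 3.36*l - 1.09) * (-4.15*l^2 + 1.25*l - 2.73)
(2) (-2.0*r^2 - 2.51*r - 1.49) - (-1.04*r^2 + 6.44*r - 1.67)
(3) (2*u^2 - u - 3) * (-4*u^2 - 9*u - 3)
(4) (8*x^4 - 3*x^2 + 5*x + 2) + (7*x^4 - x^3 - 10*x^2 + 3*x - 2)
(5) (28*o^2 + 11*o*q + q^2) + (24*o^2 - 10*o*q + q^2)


(1) = -10.4995*l^5 + 11.338*l^4 + 4.5746*l^3 + 5.7016*l^2 + 7.8103*l + 2.9757
(2) = -0.96*r^2 - 8.95*r + 0.18
(3) = -8*u^4 - 14*u^3 + 15*u^2 + 30*u + 9
(4) = 15*x^4 - x^3 - 13*x^2 + 8*x
(5) = 52*o^2 + o*q + 2*q^2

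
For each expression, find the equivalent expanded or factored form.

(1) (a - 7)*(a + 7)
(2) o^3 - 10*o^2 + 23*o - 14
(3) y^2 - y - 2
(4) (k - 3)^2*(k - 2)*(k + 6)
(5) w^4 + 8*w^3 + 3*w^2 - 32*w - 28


(1) = a^2 - 49
(2) = (o - 7)*(o - 2)*(o - 1)
(3) = (y - 2)*(y + 1)
(4) = k^4 - 2*k^3 - 27*k^2 + 108*k - 108
(5) = (w - 2)*(w + 1)*(w + 2)*(w + 7)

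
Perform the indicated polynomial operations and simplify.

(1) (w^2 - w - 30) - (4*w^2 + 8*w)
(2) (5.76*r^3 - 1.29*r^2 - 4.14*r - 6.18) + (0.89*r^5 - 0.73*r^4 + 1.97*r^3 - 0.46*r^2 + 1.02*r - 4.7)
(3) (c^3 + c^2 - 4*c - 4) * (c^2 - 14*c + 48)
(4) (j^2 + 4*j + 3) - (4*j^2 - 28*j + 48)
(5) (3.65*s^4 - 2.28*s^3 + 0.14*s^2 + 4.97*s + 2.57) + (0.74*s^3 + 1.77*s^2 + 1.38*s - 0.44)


(1) = -3*w^2 - 9*w - 30
(2) = 0.89*r^5 - 0.73*r^4 + 7.73*r^3 - 1.75*r^2 - 3.12*r - 10.88
(3) = c^5 - 13*c^4 + 30*c^3 + 100*c^2 - 136*c - 192
(4) = -3*j^2 + 32*j - 45
(5) = 3.65*s^4 - 1.54*s^3 + 1.91*s^2 + 6.35*s + 2.13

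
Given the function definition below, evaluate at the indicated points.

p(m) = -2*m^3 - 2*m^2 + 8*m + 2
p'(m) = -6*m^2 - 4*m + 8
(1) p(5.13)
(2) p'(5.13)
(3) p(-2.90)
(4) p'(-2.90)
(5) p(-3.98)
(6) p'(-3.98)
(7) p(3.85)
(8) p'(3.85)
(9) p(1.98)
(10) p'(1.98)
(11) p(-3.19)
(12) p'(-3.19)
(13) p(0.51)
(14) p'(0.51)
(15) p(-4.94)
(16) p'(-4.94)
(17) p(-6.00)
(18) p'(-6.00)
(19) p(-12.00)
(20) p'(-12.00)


(1) = -279.61
(2) = -170.42
(3) = 10.76
(4) = -30.86
(5) = 64.57
(6) = -71.12
(7) = -110.98
(8) = -96.34
(9) = -5.53
(10) = -23.44
(11) = 21.05
(12) = -40.30
(13) = 5.29
(14) = 4.40
(15) = 154.78
(16) = -118.66
(17) = 314.00
(18) = -184.00
(19) = 3074.00
(20) = -808.00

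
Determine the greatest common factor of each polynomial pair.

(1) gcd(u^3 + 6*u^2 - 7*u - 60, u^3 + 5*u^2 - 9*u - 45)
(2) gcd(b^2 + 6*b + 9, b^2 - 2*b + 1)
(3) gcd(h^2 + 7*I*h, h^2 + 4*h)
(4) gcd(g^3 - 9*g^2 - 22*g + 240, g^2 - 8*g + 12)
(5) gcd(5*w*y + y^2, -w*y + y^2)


(1) = u^2 + 2*u - 15
(2) = gcd((b + 3)^2, (b - 1)^2) = 1
(3) = h
(4) = gcd((g - 8)*(g - 6)*(g + 5), (g - 6)*(g - 2)) = g - 6
(5) = y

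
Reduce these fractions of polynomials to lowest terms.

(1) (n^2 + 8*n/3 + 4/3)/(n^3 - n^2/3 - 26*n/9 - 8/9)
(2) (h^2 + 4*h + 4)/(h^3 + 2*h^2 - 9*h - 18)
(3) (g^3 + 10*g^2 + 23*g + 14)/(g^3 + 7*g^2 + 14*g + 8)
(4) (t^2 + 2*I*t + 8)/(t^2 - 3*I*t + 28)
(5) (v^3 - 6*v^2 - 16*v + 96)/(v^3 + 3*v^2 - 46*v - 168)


(1) = (9*n^2 + 24*n + 12)/(9*n^3 - 3*n^2 - 26*n - 8)
(2) = (h + 2)/(h^2 - 9)
(3) = (g + 7)/(g + 4)
(4) = (t - 2*I)/(t - 7*I)
(5) = (v^2 - 10*v + 24)/(v^2 - v - 42)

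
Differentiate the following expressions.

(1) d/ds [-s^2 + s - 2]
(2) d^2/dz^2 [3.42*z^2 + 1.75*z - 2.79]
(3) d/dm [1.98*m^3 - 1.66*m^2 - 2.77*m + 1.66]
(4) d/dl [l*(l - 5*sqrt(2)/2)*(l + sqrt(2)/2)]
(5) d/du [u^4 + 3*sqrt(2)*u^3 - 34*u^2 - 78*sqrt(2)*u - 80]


(1) = 1 - 2*s
(2) = 6.84000000000000
(3) = 5.94*m^2 - 3.32*m - 2.77
(4) = 3*l^2 - 4*sqrt(2)*l - 5/2
(5) = 4*u^3 + 9*sqrt(2)*u^2 - 68*u - 78*sqrt(2)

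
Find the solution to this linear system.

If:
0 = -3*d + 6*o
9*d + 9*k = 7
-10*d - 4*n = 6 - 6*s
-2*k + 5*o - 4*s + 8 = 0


Then:
d = 8*s/9 - 116/81
k = 179/81 - 8*s/9
n = 337/162 - 13*s/18
o = 4*s/9 - 58/81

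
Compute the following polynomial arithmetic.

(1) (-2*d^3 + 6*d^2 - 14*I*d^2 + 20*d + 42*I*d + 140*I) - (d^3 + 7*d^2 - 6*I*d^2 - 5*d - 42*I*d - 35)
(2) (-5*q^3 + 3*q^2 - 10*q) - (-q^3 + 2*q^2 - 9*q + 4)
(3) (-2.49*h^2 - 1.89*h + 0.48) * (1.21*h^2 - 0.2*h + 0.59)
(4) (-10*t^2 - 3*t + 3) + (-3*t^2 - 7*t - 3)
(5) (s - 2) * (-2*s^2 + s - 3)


(1) = -3*d^3 - d^2 - 8*I*d^2 + 25*d + 84*I*d + 35 + 140*I
(2) = -4*q^3 + q^2 - q - 4
(3) = -3.0129*h^4 - 1.7889*h^3 - 0.5103*h^2 - 1.2111*h + 0.2832
(4) = -13*t^2 - 10*t
(5) = -2*s^3 + 5*s^2 - 5*s + 6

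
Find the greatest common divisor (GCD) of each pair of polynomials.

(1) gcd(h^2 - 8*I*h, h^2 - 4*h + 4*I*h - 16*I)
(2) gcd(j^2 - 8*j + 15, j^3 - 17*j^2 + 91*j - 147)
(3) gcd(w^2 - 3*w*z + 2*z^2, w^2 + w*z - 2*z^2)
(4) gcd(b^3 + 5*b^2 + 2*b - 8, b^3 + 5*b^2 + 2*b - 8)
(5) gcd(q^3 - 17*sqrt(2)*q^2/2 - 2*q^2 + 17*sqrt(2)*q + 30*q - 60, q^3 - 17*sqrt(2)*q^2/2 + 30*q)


(1) = gcd(h*(h - 8*I), (h - 4)*(h + 4*I)) = 1
(2) = gcd((j - 5)*(j - 3), (j - 7)^2*(j - 3)) = j - 3
(3) = -w + z
(4) = b^3 + 5*b^2 + 2*b - 8
(5) = q^2 - 17*sqrt(2)*q/2 + 30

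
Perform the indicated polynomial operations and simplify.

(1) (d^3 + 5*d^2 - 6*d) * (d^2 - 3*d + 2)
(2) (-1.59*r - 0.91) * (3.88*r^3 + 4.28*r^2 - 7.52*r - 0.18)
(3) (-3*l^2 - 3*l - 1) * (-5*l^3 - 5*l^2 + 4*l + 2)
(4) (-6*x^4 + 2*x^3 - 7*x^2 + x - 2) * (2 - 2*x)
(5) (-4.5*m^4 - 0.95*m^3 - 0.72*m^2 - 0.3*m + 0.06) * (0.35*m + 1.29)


(1) = d^5 + 2*d^4 - 19*d^3 + 28*d^2 - 12*d
(2) = -6.1692*r^4 - 10.336*r^3 + 8.062*r^2 + 7.1294*r + 0.1638
(3) = 15*l^5 + 30*l^4 + 8*l^3 - 13*l^2 - 10*l - 2
(4) = 12*x^5 - 16*x^4 + 18*x^3 - 16*x^2 + 6*x - 4
(5) = -1.575*m^5 - 6.1375*m^4 - 1.4775*m^3 - 1.0338*m^2 - 0.366*m + 0.0774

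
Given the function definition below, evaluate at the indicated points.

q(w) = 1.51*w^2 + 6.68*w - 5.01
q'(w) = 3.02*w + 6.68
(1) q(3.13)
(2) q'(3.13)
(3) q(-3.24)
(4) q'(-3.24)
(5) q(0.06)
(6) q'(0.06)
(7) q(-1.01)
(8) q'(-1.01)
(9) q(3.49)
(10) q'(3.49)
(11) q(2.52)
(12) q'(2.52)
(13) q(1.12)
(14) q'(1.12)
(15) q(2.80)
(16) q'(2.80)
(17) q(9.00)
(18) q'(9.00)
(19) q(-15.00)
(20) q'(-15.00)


(1) = 30.69
(2) = 16.13
(3) = -10.80
(4) = -3.10
(5) = -4.60
(6) = 6.86
(7) = -10.22
(8) = 3.63
(9) = 36.70
(10) = 17.22
(11) = 21.41
(12) = 14.29
(13) = 4.37
(14) = 10.06
(15) = 25.53
(16) = 15.14
(17) = 177.42
(18) = 33.86
(19) = 234.54
(20) = -38.62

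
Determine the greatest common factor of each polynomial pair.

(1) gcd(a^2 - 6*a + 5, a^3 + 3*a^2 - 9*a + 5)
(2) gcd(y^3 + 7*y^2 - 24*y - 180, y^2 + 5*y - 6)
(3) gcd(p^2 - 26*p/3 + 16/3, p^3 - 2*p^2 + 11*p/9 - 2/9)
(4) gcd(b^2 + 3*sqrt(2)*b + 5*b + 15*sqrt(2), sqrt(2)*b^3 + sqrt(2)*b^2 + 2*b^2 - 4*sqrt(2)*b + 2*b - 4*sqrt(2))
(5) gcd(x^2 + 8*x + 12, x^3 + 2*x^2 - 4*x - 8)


(1) = a - 1
(2) = y + 6
(3) = p - 2/3
(4) = 1
(5) = x + 2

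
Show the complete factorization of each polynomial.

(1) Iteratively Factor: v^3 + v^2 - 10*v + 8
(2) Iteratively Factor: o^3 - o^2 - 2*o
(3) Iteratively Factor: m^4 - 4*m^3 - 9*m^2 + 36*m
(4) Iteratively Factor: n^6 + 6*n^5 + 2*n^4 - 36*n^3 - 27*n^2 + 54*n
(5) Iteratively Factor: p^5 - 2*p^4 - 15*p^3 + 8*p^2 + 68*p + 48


(1) = (v + 4)*(v^2 - 3*v + 2) = (v - 2)*(v + 4)*(v - 1)
(2) = (o - 2)*(o^2 + o) = (o - 2)*(o + 1)*(o)
(3) = (m + 3)*(m^3 - 7*m^2 + 12*m) = (m - 3)*(m + 3)*(m^2 - 4*m) = m*(m - 3)*(m + 3)*(m - 4)
(4) = (n + 3)*(n^5 + 3*n^4 - 7*n^3 - 15*n^2 + 18*n) = (n - 1)*(n + 3)*(n^4 + 4*n^3 - 3*n^2 - 18*n) = (n - 1)*(n + 3)^2*(n^3 + n^2 - 6*n) = (n - 2)*(n - 1)*(n + 3)^2*(n^2 + 3*n) = (n - 2)*(n - 1)*(n + 3)^3*(n)
(5) = (p + 1)*(p^4 - 3*p^3 - 12*p^2 + 20*p + 48) = (p - 4)*(p + 1)*(p^3 + p^2 - 8*p - 12) = (p - 4)*(p + 1)*(p + 2)*(p^2 - p - 6) = (p - 4)*(p + 1)*(p + 2)^2*(p - 3)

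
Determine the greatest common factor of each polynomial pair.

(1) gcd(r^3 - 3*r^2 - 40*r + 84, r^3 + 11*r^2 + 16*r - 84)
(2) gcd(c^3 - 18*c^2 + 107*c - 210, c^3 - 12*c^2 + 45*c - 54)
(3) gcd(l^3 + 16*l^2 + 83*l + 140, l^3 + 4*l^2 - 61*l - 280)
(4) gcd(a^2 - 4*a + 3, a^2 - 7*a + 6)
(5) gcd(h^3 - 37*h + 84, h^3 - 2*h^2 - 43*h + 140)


(1) = gcd((r - 7)*(r - 2)*(r + 6), (r - 2)*(r + 6)*(r + 7)) = r^2 + 4*r - 12
(2) = c - 6
(3) = l^2 + 12*l + 35
(4) = a - 1
(5) = gcd((h - 4)*(h - 3)*(h + 7), (h - 5)*(h - 4)*(h + 7)) = h^2 + 3*h - 28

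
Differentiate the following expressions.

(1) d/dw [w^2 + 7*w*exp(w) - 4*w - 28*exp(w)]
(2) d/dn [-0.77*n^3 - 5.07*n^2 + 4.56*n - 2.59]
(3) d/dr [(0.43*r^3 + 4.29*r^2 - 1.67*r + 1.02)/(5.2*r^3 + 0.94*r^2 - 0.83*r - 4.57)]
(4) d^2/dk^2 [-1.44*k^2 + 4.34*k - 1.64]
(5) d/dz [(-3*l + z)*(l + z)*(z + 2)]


(1) = 7*w*exp(w) + 2*w - 21*exp(w) - 4
(2) = -2.31*n^2 - 10.14*n + 4.56
(3) = (-21.9038*r^4 + 16.6542*r^3 - 23.7982*r^2 - 41.1282*r + 8.4785)/(27.04*r^6 + 9.776*r^5 - 7.7484*r^4 - 49.0884*r^3 - 7.9027*r^2 + 7.5862*r + 20.8849)
(4) = -2.88000000000000
(5) = -3*l^2 - 4*l*z - 4*l + 3*z^2 + 4*z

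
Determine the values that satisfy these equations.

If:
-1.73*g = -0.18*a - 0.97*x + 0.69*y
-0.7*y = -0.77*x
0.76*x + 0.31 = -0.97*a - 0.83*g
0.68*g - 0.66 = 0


Then:
a = -22.27
g = 0.97
x = 26.96
y = 29.65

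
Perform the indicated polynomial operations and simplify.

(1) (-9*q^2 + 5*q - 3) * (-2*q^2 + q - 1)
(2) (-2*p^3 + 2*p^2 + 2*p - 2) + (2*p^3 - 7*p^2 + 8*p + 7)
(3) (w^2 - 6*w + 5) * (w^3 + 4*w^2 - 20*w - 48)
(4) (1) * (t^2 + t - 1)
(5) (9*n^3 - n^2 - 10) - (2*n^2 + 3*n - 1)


(1) = 18*q^4 - 19*q^3 + 20*q^2 - 8*q + 3
(2) = -5*p^2 + 10*p + 5
(3) = w^5 - 2*w^4 - 39*w^3 + 92*w^2 + 188*w - 240
(4) = t^2 + t - 1
(5) = 9*n^3 - 3*n^2 - 3*n - 9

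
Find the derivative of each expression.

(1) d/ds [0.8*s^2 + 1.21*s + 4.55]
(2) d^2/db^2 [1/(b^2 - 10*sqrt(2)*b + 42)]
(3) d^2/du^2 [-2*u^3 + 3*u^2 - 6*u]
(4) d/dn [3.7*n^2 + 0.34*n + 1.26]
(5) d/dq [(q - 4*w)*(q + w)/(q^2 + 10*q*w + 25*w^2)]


(1) = 1.6*s + 1.21
(2) = 2*(-b^2 + 10*sqrt(2)*b + 4*(b - 5*sqrt(2))^2 - 42)/(b^2 - 10*sqrt(2)*b + 42)^3
(3) = 6 - 12*u
(4) = 7.4*n + 0.34
(5) = w*(13*q - 7*w)/(q^3 + 15*q^2*w + 75*q*w^2 + 125*w^3)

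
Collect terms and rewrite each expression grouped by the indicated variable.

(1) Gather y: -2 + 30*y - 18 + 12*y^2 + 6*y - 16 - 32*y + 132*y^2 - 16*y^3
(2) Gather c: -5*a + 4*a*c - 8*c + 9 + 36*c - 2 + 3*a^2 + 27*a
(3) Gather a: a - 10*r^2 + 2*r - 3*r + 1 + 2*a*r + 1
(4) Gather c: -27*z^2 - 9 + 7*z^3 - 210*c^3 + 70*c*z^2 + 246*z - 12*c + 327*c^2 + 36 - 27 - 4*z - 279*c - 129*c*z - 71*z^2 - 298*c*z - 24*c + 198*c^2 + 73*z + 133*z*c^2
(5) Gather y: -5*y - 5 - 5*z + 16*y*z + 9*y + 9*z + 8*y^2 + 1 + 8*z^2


(1) = -16*y^3 + 144*y^2 + 4*y - 36
(2) = 3*a^2 + 22*a + c*(4*a + 28) + 7
(3) = a*(2*r + 1) - 10*r^2 - r + 2
(4) = -210*c^3 + c^2*(133*z + 525) + c*(70*z^2 - 427*z - 315) + 7*z^3 - 98*z^2 + 315*z
(5) = 8*y^2 + y*(16*z + 4) + 8*z^2 + 4*z - 4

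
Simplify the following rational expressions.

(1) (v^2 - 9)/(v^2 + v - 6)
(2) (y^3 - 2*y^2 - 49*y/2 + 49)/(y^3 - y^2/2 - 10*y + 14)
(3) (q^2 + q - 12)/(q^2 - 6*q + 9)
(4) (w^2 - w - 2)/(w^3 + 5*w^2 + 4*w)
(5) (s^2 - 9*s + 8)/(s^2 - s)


(1) = (v - 3)/(v - 2)
(2) = (2*y^2 - 49)/(2*y^2 + 3*y - 14)
(3) = (q + 4)/(q - 3)
(4) = (w - 2)/(w^2 + 4*w)
(5) = (s - 8)/s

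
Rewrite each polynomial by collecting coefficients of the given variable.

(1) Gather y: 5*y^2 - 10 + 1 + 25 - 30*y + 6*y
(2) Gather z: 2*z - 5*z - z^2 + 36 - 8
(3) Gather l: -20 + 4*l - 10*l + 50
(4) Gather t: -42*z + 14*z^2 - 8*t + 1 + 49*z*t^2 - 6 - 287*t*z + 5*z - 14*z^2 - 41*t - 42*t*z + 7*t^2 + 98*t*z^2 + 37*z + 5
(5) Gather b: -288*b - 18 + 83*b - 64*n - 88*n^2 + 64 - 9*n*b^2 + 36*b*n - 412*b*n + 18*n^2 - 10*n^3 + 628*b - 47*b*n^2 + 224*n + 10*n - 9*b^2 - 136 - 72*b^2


(1) = 5*y^2 - 24*y + 16
(2) = -z^2 - 3*z + 28
(3) = 30 - 6*l
(4) = t^2*(49*z + 7) + t*(98*z^2 - 329*z - 49)
(5) = b^2*(-9*n - 81) + b*(-47*n^2 - 376*n + 423) - 10*n^3 - 70*n^2 + 170*n - 90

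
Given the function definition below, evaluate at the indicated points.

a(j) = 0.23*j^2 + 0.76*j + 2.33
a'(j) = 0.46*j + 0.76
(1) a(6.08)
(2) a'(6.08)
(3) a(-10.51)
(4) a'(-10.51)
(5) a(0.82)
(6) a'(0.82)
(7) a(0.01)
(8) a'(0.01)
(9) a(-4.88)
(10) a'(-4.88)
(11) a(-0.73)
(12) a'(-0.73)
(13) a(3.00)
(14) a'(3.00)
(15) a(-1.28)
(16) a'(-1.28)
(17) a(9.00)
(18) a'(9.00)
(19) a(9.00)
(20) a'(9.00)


(1) = 15.45
(2) = 3.56
(3) = 19.75
(4) = -4.07
(5) = 3.11
(6) = 1.14
(7) = 2.34
(8) = 0.76
(9) = 4.10
(10) = -1.48
(11) = 1.90
(12) = 0.42
(13) = 6.68
(14) = 2.14
(15) = 1.73
(16) = 0.17
(17) = 27.80
(18) = 4.90
(19) = 27.80
(20) = 4.90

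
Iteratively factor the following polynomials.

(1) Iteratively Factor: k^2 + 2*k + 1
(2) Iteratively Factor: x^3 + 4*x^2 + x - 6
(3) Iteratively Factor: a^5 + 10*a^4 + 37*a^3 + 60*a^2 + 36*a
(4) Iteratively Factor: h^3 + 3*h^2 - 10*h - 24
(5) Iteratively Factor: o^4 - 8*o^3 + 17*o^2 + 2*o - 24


(1) = (k + 1)*(k + 1)
(2) = (x - 1)*(x^2 + 5*x + 6) = (x - 1)*(x + 3)*(x + 2)
(3) = (a + 3)*(a^4 + 7*a^3 + 16*a^2 + 12*a) = (a + 3)^2*(a^3 + 4*a^2 + 4*a) = a*(a + 3)^2*(a^2 + 4*a + 4) = a*(a + 2)*(a + 3)^2*(a + 2)
(4) = (h - 3)*(h^2 + 6*h + 8) = (h - 3)*(h + 4)*(h + 2)
(5) = (o - 3)*(o^3 - 5*o^2 + 2*o + 8) = (o - 3)*(o + 1)*(o^2 - 6*o + 8) = (o - 3)*(o - 2)*(o + 1)*(o - 4)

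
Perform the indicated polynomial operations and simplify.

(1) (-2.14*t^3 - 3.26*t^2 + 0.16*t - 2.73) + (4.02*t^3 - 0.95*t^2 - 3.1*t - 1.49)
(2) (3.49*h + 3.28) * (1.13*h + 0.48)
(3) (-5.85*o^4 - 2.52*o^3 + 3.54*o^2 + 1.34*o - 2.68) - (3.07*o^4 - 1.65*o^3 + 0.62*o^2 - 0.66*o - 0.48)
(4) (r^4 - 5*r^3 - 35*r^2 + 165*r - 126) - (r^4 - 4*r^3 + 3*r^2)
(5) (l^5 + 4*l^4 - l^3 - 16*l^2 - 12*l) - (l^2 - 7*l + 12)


(1) = 1.88*t^3 - 4.21*t^2 - 2.94*t - 4.22
(2) = 3.9437*h^2 + 5.3816*h + 1.5744
(3) = -8.92*o^4 - 0.87*o^3 + 2.92*o^2 + 2.0*o - 2.2
(4) = -r^3 - 38*r^2 + 165*r - 126
(5) = l^5 + 4*l^4 - l^3 - 17*l^2 - 5*l - 12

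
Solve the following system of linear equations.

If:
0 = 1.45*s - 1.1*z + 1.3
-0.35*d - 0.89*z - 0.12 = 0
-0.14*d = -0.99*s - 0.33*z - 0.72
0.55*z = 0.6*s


Then:
No Solution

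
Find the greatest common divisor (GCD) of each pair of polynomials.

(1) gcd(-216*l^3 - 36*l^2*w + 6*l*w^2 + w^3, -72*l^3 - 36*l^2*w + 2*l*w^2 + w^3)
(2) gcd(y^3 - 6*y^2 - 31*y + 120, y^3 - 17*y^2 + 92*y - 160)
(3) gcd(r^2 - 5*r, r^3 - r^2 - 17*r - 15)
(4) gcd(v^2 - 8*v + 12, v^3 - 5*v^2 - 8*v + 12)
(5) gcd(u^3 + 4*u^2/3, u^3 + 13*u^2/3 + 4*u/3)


(1) = -36*l^2 + w^2
(2) = gcd((y - 8)*(y - 3)*(y + 5), (y - 8)*(y - 5)*(y - 4)) = y - 8
(3) = r - 5
(4) = v - 6
(5) = gcd(u^2*(u + 4/3), u*(u + 1/3)*(u + 4)) = u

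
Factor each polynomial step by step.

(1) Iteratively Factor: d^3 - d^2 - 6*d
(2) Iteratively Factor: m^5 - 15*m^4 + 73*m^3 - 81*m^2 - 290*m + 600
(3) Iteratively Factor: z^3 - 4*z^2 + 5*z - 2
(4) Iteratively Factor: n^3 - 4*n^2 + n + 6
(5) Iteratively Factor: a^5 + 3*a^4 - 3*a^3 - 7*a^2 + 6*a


(1) = (d)*(d^2 - d - 6) = d*(d - 3)*(d + 2)
(2) = (m - 5)*(m^4 - 10*m^3 + 23*m^2 + 34*m - 120) = (m - 5)*(m + 2)*(m^3 - 12*m^2 + 47*m - 60) = (m - 5)*(m - 3)*(m + 2)*(m^2 - 9*m + 20) = (m - 5)*(m - 4)*(m - 3)*(m + 2)*(m - 5)
(3) = (z - 2)*(z^2 - 2*z + 1) = (z - 2)*(z - 1)*(z - 1)
(4) = (n + 1)*(n^2 - 5*n + 6) = (n - 3)*(n + 1)*(n - 2)
(5) = (a)*(a^4 + 3*a^3 - 3*a^2 - 7*a + 6) = a*(a + 2)*(a^3 + a^2 - 5*a + 3) = a*(a + 2)*(a + 3)*(a^2 - 2*a + 1) = a*(a - 1)*(a + 2)*(a + 3)*(a - 1)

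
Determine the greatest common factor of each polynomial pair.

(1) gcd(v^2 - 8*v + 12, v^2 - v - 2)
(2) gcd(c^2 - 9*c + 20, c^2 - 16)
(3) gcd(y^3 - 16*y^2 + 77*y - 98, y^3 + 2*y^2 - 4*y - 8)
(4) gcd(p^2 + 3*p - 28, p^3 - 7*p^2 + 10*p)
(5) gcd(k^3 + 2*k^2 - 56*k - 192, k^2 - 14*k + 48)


(1) = v - 2
(2) = gcd((c - 5)*(c - 4), (c - 4)*(c + 4)) = c - 4
(3) = y - 2
(4) = gcd((p - 4)*(p + 7), p*(p - 5)*(p - 2)) = 1
(5) = gcd((k - 8)*(k + 4)*(k + 6), (k - 8)*(k - 6)) = k - 8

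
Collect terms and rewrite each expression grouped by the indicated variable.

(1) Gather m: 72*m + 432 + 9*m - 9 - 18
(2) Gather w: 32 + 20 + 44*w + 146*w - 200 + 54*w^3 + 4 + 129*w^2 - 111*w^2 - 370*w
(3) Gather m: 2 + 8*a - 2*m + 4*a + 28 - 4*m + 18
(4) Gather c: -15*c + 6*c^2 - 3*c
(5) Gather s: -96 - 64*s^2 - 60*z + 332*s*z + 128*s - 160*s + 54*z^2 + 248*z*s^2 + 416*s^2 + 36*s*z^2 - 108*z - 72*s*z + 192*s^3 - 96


(1) = 81*m + 405
(2) = 54*w^3 + 18*w^2 - 180*w - 144
(3) = 12*a - 6*m + 48
(4) = 6*c^2 - 18*c
(5) = 192*s^3 + s^2*(248*z + 352) + s*(36*z^2 + 260*z - 32) + 54*z^2 - 168*z - 192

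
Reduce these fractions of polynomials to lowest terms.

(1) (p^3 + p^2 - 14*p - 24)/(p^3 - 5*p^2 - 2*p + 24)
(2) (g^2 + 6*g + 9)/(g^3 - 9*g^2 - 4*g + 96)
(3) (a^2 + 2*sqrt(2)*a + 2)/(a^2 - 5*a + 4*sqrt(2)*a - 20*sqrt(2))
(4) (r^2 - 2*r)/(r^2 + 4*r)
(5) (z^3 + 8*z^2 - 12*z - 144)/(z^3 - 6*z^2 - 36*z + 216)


(1) = (p + 3)/(p - 3)
(2) = (g + 3)/(g^2 - 12*g + 32)
(3) = (a^2 + 2*sqrt(2)*a + 2)/(a^2 + a*(-5 + 4*sqrt(2)) - 20*sqrt(2))
(4) = (r - 2)/(r + 4)
(5) = (z^2 + 2*z - 24)/(z^2 - 12*z + 36)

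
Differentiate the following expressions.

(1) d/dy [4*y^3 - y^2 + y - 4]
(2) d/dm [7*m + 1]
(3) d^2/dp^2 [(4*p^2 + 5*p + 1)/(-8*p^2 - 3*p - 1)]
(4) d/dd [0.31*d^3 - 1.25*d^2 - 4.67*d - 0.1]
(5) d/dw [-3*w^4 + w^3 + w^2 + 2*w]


(1) = 12*y^2 - 2*y + 1
(2) = 7
(3) = 4*(-112*p^3 - 48*p^2 + 24*p + 5)/(512*p^6 + 576*p^5 + 408*p^4 + 171*p^3 + 51*p^2 + 9*p + 1)
(4) = 0.93*d^2 - 2.5*d - 4.67
(5) = -12*w^3 + 3*w^2 + 2*w + 2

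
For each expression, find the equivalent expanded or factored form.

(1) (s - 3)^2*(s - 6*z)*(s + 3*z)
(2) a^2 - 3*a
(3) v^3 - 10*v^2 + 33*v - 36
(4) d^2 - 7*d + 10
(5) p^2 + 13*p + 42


(1) = s^4 - 3*s^3*z - 6*s^3 - 18*s^2*z^2 + 18*s^2*z + 9*s^2 + 108*s*z^2 - 27*s*z - 162*z^2
(2) = a*(a - 3)
(3) = (v - 4)*(v - 3)^2
(4) = (d - 5)*(d - 2)
(5) = (p + 6)*(p + 7)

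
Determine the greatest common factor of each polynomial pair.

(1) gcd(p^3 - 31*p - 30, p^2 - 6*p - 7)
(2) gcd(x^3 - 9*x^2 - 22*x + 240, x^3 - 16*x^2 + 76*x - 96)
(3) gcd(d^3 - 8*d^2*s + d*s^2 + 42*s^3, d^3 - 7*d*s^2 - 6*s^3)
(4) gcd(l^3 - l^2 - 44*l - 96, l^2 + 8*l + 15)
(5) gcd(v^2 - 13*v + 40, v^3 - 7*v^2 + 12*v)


(1) = p + 1
(2) = x^2 - 14*x + 48
(3) = -d^2 + d*s + 6*s^2
(4) = l + 3
(5) = 1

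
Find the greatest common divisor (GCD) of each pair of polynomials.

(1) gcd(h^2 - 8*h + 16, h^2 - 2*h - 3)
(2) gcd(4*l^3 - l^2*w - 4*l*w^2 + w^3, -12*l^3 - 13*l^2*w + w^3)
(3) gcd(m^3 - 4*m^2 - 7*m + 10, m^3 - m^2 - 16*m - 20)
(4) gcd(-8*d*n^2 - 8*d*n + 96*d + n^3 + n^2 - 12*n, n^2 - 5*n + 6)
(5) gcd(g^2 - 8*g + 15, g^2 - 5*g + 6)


(1) = 1
(2) = -4*l^2 - 3*l*w + w^2
(3) = gcd((m - 5)*(m - 1)*(m + 2), (m - 5)*(m + 2)^2) = m^2 - 3*m - 10
(4) = n - 3
(5) = gcd((g - 5)*(g - 3), (g - 3)*(g - 2)) = g - 3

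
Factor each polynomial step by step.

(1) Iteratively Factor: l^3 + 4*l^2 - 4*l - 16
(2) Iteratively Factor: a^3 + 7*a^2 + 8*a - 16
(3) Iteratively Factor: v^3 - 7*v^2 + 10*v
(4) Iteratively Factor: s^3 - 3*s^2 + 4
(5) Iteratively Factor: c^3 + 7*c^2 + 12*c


(1) = (l + 4)*(l^2 - 4) = (l - 2)*(l + 4)*(l + 2)
(2) = (a + 4)*(a^2 + 3*a - 4) = (a + 4)^2*(a - 1)
(3) = (v - 2)*(v^2 - 5*v) = (v - 5)*(v - 2)*(v)
(4) = (s + 1)*(s^2 - 4*s + 4) = (s - 2)*(s + 1)*(s - 2)
(5) = (c + 3)*(c^2 + 4*c) = (c + 3)*(c + 4)*(c)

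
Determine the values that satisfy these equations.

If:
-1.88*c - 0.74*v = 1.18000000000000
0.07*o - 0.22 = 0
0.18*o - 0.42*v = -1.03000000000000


Then:
c = -2.12
o = 3.14
v = 3.80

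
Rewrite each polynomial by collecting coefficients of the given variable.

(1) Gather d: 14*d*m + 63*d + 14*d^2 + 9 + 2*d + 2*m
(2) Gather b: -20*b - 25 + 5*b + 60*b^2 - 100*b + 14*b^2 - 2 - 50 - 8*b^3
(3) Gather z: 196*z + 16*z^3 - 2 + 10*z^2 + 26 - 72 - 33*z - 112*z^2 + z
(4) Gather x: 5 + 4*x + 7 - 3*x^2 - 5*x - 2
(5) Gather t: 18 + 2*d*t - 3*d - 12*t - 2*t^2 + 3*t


(1) = 14*d^2 + d*(14*m + 65) + 2*m + 9
(2) = -8*b^3 + 74*b^2 - 115*b - 77
(3) = 16*z^3 - 102*z^2 + 164*z - 48
(4) = -3*x^2 - x + 10
(5) = -3*d - 2*t^2 + t*(2*d - 9) + 18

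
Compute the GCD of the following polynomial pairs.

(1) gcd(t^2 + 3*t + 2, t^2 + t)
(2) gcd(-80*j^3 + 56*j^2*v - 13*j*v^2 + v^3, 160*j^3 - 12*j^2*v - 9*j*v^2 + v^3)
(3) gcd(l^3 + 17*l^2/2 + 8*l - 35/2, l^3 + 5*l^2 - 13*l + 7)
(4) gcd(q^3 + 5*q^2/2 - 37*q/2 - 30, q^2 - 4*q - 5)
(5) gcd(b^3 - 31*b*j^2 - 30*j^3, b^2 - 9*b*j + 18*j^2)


(1) = t + 1
(2) = gcd((-5*j + v)*(-4*j + v)^2, (-8*j + v)*(-5*j + v)*(4*j + v)) = -5*j + v
(3) = l^2 + 6*l - 7
(4) = 1
(5) = gcd((b - 6*j)*(b + j)*(b + 5*j), (b - 6*j)*(b - 3*j)) = b - 6*j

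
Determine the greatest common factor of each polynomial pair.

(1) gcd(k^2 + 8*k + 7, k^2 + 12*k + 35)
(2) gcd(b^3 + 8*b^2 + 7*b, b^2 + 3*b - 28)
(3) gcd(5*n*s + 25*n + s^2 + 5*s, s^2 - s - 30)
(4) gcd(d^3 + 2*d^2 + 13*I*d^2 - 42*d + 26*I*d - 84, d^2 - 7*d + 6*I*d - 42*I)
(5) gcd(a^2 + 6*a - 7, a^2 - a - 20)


(1) = k + 7
(2) = b + 7
(3) = s + 5
(4) = gcd((d + 2)*(d + 6*I)*(d + 7*I), (d - 7)*(d + 6*I)) = d + 6*I
(5) = 1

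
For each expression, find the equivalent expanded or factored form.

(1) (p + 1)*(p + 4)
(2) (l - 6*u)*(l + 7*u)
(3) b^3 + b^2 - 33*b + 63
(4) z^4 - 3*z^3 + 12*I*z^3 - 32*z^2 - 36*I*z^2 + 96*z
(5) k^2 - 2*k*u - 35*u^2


(1) = p^2 + 5*p + 4
(2) = l^2 + l*u - 42*u^2
(3) = (b - 3)^2*(b + 7)
(4) = z*(z - 3)*(z + 4*I)*(z + 8*I)
(5) = (k - 7*u)*(k + 5*u)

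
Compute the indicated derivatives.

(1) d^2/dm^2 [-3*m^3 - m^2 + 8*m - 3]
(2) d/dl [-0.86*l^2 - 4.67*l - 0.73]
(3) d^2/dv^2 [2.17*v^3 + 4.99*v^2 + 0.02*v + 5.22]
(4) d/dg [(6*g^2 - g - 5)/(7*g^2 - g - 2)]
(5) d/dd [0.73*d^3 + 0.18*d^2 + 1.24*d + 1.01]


(1) = -18*m - 2
(2) = -1.72*l - 4.67
(3) = 13.02*v + 9.98
(4) = (g^2 + 46*g - 3)/(49*g^4 - 14*g^3 - 27*g^2 + 4*g + 4)
(5) = 2.19*d^2 + 0.36*d + 1.24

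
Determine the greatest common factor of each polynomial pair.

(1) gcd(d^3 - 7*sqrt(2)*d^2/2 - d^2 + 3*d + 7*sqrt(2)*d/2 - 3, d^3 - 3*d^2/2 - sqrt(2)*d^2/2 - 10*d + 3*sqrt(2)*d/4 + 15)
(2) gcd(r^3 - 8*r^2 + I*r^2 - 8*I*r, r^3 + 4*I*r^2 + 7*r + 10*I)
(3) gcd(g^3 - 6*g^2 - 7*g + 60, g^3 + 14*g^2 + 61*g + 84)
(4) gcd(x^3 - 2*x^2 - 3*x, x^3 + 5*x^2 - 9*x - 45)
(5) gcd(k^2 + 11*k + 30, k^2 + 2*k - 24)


(1) = gcd((d - 1)*(d - 3*sqrt(2))*(d - sqrt(2)/2), (d - 3/2)*(d - 5*sqrt(2)/2)*(d + 2*sqrt(2))) = 1
(2) = r + I
(3) = g + 3
(4) = x - 3
(5) = k + 6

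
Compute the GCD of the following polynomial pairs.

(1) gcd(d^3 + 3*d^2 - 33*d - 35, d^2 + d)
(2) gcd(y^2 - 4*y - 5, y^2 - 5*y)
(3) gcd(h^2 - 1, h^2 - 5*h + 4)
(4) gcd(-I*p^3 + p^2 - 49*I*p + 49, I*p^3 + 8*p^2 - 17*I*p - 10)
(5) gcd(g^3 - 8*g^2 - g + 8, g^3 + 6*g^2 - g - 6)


(1) = gcd((d - 5)*(d + 1)*(d + 7), d*(d + 1)) = d + 1
(2) = gcd((y - 5)*(y + 1), y*(y - 5)) = y - 5
(3) = h - 1
(4) = gcd((p - 7*I)*(p + 7*I)*(-I*p + 1), (p - 5*I)*(p - 2*I)*(I*p + 1)) = 1
(5) = g^2 - 1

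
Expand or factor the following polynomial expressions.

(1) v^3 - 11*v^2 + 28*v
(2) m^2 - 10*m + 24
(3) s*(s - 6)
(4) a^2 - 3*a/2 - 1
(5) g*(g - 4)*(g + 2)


(1) = v*(v - 7)*(v - 4)
(2) = (m - 6)*(m - 4)
(3) = s^2 - 6*s
(4) = (a - 2)*(a + 1/2)
(5) = g^3 - 2*g^2 - 8*g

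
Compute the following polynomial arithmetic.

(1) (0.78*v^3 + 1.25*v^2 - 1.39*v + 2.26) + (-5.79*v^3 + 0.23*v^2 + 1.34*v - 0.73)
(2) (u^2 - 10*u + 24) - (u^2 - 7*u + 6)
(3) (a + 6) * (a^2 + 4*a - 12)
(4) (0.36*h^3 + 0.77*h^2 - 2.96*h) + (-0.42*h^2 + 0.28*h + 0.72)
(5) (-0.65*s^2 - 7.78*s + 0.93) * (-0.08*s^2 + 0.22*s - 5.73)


(1) = -5.01*v^3 + 1.48*v^2 - 0.05*v + 1.53
(2) = 18 - 3*u
(3) = a^3 + 10*a^2 + 12*a - 72
(4) = 0.36*h^3 + 0.35*h^2 - 2.68*h + 0.72
(5) = 0.052*s^4 + 0.4794*s^3 + 1.9385*s^2 + 44.784*s - 5.3289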